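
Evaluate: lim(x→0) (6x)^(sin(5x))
This is an exponential indeterminate form.

For exponential indeterminate forms, take the natural log:
  Let L = lim(x→0) (6x)^(sin(5x))
  Then ln(L) = lim(x→0) [exponent × ln(base)]
  Evaluate using L'Hôpital or standard limits, then exponentiate.
  L = 1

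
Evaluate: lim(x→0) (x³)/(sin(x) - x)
This is a 0/0 indeterminate form.

Apply L'Hôpital's rule: differentiate numerator and denominator separately.
  f(x) = x^3   ⇒   f'(x) = 3·x^2
  g(x) = -x + sin(x)   ⇒   g'(x) = cos(x) - 1
  lim(x→0) f'(x)/g'(x) = lim(x→0) (3·x^2)/(cos(x) - 1)
  = -6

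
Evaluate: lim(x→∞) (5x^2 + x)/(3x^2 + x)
This is an ∞/∞ indeterminate form.

Apply L'Hôpital's rule: differentiate numerator and denominator separately.
  f(x) = 5·x^2 + x   ⇒   f'(x) = 10·x + 1
  g(x) = 3·x^2 + x   ⇒   g'(x) = 6·x + 1
  lim(x→∞) f'(x)/g'(x) = lim(x→∞) (10·x + 1)/(6·x + 1)
  = 5/3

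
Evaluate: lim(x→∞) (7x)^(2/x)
This is an exponential indeterminate form.

For exponential indeterminate forms, take the natural log:
  Let L = lim(x→∞) (7x)^(2/x)
  Then ln(L) = lim(x→∞) [exponent × ln(base)]
  Evaluate using L'Hôpital or standard limits, then exponentiate.
  L = 1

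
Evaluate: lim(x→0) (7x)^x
This is an exponential indeterminate form.

For exponential indeterminate forms, take the natural log:
  Let L = lim(x→0) (7x)^x
  Then ln(L) = lim(x→0) [exponent × ln(base)]
  Evaluate using L'Hôpital or standard limits, then exponentiate.
  L = 1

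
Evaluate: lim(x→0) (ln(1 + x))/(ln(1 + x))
This is a 0/0 indeterminate form.

Apply L'Hôpital's rule: differentiate numerator and denominator separately.
  f(x) = ln(x + 1)   ⇒   f'(x) = 1/(x + 1)
  g(x) = ln(x + 1)   ⇒   g'(x) = 1/(x + 1)
  lim(x→0) f'(x)/g'(x) = lim(x→0) (1/(x + 1))/(1/(x + 1))
  = 1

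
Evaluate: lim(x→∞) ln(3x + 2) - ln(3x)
This is an ∞-∞ indeterminate form.

Combine fractions or rationalize to convert ∞-∞ to 0/0 form:
  lim(x→∞) ln(3x + 2) - ln(3x) = 0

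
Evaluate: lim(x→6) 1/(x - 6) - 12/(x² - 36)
This is an ∞-∞ indeterminate form.

Combine fractions or rationalize to convert ∞-∞ to 0/0 form:
  lim(x→6) 1/(x - 6) - 12/(x² - 36) = 1/12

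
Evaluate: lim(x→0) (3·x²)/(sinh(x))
This is a 0/0 indeterminate form.

Apply L'Hôpital's rule: differentiate numerator and denominator separately.
  f(x) = 3·x^2   ⇒   f'(x) = 6·x
  g(x) = sinh(x)   ⇒   g'(x) = cosh(x)
  lim(x→0) f'(x)/g'(x) = lim(x→0) (6·x)/(cosh(x))
  = 0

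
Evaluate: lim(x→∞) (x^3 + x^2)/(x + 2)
This is an ∞/∞ indeterminate form.

Apply L'Hôpital's rule: differentiate numerator and denominator separately.
  f(x) = x^3 + x^2   ⇒   f'(x) = 3·x^2 + 2·x
  g(x) = x + 2   ⇒   g'(x) = 1
  lim(x→∞) f'(x)/g'(x) = lim(x→∞) (3·x^2 + 2·x)/(1)
  = ∞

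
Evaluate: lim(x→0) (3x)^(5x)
This is an exponential indeterminate form.

For exponential indeterminate forms, take the natural log:
  Let L = lim(x→0) (3x)^(5x)
  Then ln(L) = lim(x→0) [exponent × ln(base)]
  Evaluate using L'Hôpital or standard limits, then exponentiate.
  L = 1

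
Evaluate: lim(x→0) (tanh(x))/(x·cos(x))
This is a 0/0 indeterminate form.

Apply L'Hôpital's rule: differentiate numerator and denominator separately.
  f(x) = tanh(x)   ⇒   f'(x) = 1 - tanh(x)^2
  g(x) = x·cos(x)   ⇒   g'(x) = -x·sin(x) + cos(x)
  lim(x→0) f'(x)/g'(x) = lim(x→0) (1 - tanh(x)^2)/(-x·sin(x) + cos(x))
  = 1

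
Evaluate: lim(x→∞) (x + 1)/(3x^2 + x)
This is an ∞/∞ indeterminate form.

Apply L'Hôpital's rule: differentiate numerator and denominator separately.
  f(x) = x + 1   ⇒   f'(x) = 1
  g(x) = 3·x^2 + x   ⇒   g'(x) = 6·x + 1
  lim(x→∞) f'(x)/g'(x) = lim(x→∞) (1)/(6·x + 1)
  = 0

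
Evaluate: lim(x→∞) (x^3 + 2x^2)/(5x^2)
This is an ∞/∞ indeterminate form.

Apply L'Hôpital's rule: differentiate numerator and denominator separately.
  f(x) = x^3 + 2·x^2   ⇒   f'(x) = 3·x^2 + 4·x
  g(x) = 5·x^2   ⇒   g'(x) = 10·x
  lim(x→∞) f'(x)/g'(x) = lim(x→∞) (3·x^2 + 4·x)/(10·x)
  = ∞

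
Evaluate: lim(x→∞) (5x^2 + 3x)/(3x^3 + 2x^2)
This is an ∞/∞ indeterminate form.

Apply L'Hôpital's rule: differentiate numerator and denominator separately.
  f(x) = 5·x^2 + 3·x   ⇒   f'(x) = 10·x + 3
  g(x) = 3·x^3 + 2·x^2   ⇒   g'(x) = 9·x^2 + 4·x
  lim(x→∞) f'(x)/g'(x) = lim(x→∞) (10·x + 3)/(9·x^2 + 4·x)
  = 0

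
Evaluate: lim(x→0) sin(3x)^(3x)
This is an exponential indeterminate form.

For exponential indeterminate forms, take the natural log:
  Let L = lim(x→0) sin(3x)^(3x)
  Then ln(L) = lim(x→0) [exponent × ln(base)]
  Evaluate using L'Hôpital or standard limits, then exponentiate.
  L = 1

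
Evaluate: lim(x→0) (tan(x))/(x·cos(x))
This is a 0/0 indeterminate form.

Apply L'Hôpital's rule: differentiate numerator and denominator separately.
  f(x) = tan(x)   ⇒   f'(x) = tan(x)^2 + 1
  g(x) = x·cos(x)   ⇒   g'(x) = -x·sin(x) + cos(x)
  lim(x→0) f'(x)/g'(x) = lim(x→0) (tan(x)^2 + 1)/(-x·sin(x) + cos(x))
  = 1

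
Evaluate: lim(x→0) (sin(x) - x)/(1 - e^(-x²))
This is a 0/0 indeterminate form.

Apply L'Hôpital's rule: differentiate numerator and denominator separately.
  f(x) = -x + sin(x)   ⇒   f'(x) = cos(x) - 1
  g(x) = 1 - e^(-x^2)   ⇒   g'(x) = 2·x·e^(-x^2)
  lim(x→0) f'(x)/g'(x) = lim(x→0) (cos(x) - 1)/(2·x·e^(-x^2))
  = 0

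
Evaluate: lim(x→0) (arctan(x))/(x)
This is a 0/0 indeterminate form.

Apply L'Hôpital's rule: differentiate numerator and denominator separately.
  f(x) = atan(x)   ⇒   f'(x) = 1/(x^2 + 1)
  g(x) = x   ⇒   g'(x) = 1
  lim(x→0) f'(x)/g'(x) = lim(x→0) (1/(x^2 + 1))/(1)
  = 1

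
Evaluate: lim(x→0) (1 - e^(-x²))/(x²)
This is a 0/0 indeterminate form.

Apply L'Hôpital's rule: differentiate numerator and denominator separately.
  f(x) = 1 - e^(-x^2)   ⇒   f'(x) = 2·x·e^(-x^2)
  g(x) = x^2   ⇒   g'(x) = 2·x
  lim(x→0) f'(x)/g'(x) = lim(x→0) (2·x·e^(-x^2))/(2·x)
  = 1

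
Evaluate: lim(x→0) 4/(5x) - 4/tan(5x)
This is an ∞-∞ indeterminate form.

Combine fractions or rationalize to convert ∞-∞ to 0/0 form:
  lim(x→0) 4/(5x) - 4/tan(5x) = 0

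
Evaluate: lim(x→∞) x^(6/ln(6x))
This is an exponential indeterminate form.

For exponential indeterminate forms, take the natural log:
  Let L = lim(x→∞) x^(6/ln(6x))
  Then ln(L) = lim(x→∞) [exponent × ln(base)]
  Evaluate using L'Hôpital or standard limits, then exponentiate.
  L = e^(6)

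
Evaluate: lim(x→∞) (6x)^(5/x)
This is an exponential indeterminate form.

For exponential indeterminate forms, take the natural log:
  Let L = lim(x→∞) (6x)^(5/x)
  Then ln(L) = lim(x→∞) [exponent × ln(base)]
  Evaluate using L'Hôpital or standard limits, then exponentiate.
  L = 1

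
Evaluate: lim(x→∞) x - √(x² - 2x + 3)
This is an ∞-∞ indeterminate form.

Combine fractions or rationalize to convert ∞-∞ to 0/0 form:
  lim(x→∞) x - √(x² - 2x + 3) = 1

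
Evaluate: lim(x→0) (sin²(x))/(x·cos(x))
This is a 0/0 indeterminate form.

Apply L'Hôpital's rule: differentiate numerator and denominator separately.
  f(x) = sin(x)^2   ⇒   f'(x) = 2·sin(x)·cos(x)
  g(x) = x·cos(x)   ⇒   g'(x) = -x·sin(x) + cos(x)
  lim(x→0) f'(x)/g'(x) = lim(x→0) (2·sin(x)·cos(x))/(-x·sin(x) + cos(x))
  = 0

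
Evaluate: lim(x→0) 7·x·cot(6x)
This is a 0·∞ indeterminate form.

Rewrite 0·∞ as a quotient (0/0 or ∞/∞ form), then apply L'Hôpital's rule:
  lim(x→0) 7·x·cot(6x) = 7/6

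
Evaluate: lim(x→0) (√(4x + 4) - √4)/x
This is a standard limit.

Factor or rationalize the expression:
  lim(x→0) (√(4x + 4) - √4)/x = 1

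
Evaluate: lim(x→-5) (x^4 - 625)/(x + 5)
This is a standard limit.

Factor or rationalize the expression:
  lim(x→-5) (x^4 - 625)/(x + 5) = -500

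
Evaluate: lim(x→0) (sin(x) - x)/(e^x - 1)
This is a 0/0 indeterminate form.

Apply L'Hôpital's rule: differentiate numerator and denominator separately.
  f(x) = -x + sin(x)   ⇒   f'(x) = cos(x) - 1
  g(x) = e^(x) - 1   ⇒   g'(x) = e^(x)
  lim(x→0) f'(x)/g'(x) = lim(x→0) (cos(x) - 1)/(e^(x))
  = 0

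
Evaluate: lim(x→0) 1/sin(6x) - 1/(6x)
This is an ∞-∞ indeterminate form.

Combine fractions or rationalize to convert ∞-∞ to 0/0 form:
  lim(x→0) 1/sin(6x) - 1/(6x) = 0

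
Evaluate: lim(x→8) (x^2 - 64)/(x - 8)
This is a standard limit.

Factor or rationalize the expression:
  lim(x→8) (x^2 - 64)/(x - 8) = 16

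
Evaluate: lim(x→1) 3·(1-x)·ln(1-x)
This is a 0·∞ indeterminate form.

Rewrite 0·∞ as a quotient (0/0 or ∞/∞ form), then apply L'Hôpital's rule:
  lim(x→1) 3·(1-x)·ln(1-x) = 0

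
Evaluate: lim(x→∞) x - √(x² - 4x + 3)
This is an ∞-∞ indeterminate form.

Combine fractions or rationalize to convert ∞-∞ to 0/0 form:
  lim(x→∞) x - √(x² - 4x + 3) = 2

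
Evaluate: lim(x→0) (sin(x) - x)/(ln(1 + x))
This is a 0/0 indeterminate form.

Apply L'Hôpital's rule: differentiate numerator and denominator separately.
  f(x) = -x + sin(x)   ⇒   f'(x) = cos(x) - 1
  g(x) = ln(x + 1)   ⇒   g'(x) = 1/(x + 1)
  lim(x→0) f'(x)/g'(x) = lim(x→0) (cos(x) - 1)/(1/(x + 1))
  = 0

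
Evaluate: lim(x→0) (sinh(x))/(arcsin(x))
This is a 0/0 indeterminate form.

Apply L'Hôpital's rule: differentiate numerator and denominator separately.
  f(x) = sinh(x)   ⇒   f'(x) = cosh(x)
  g(x) = asin(x)   ⇒   g'(x) = 1/sqrt(1 - x^2)
  lim(x→0) f'(x)/g'(x) = lim(x→0) (cosh(x))/(1/sqrt(1 - x^2))
  = 1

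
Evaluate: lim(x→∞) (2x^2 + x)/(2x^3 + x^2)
This is an ∞/∞ indeterminate form.

Apply L'Hôpital's rule: differentiate numerator and denominator separately.
  f(x) = 2·x^2 + x   ⇒   f'(x) = 4·x + 1
  g(x) = 2·x^3 + x^2   ⇒   g'(x) = 6·x^2 + 2·x
  lim(x→∞) f'(x)/g'(x) = lim(x→∞) (4·x + 1)/(6·x^2 + 2·x)
  = 0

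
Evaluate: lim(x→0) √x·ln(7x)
This is a 0·∞ indeterminate form.

Rewrite 0·∞ as a quotient (0/0 or ∞/∞ form), then apply L'Hôpital's rule:
  lim(x→0) √x·ln(7x) = 0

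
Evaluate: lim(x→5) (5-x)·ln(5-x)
This is a 0·∞ indeterminate form.

Rewrite 0·∞ as a quotient (0/0 or ∞/∞ form), then apply L'Hôpital's rule:
  lim(x→5) (5-x)·ln(5-x) = 0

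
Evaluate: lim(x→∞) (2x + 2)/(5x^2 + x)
This is an ∞/∞ indeterminate form.

Apply L'Hôpital's rule: differentiate numerator and denominator separately.
  f(x) = 2·x + 2   ⇒   f'(x) = 2
  g(x) = 5·x^2 + x   ⇒   g'(x) = 10·x + 1
  lim(x→∞) f'(x)/g'(x) = lim(x→∞) (2)/(10·x + 1)
  = 0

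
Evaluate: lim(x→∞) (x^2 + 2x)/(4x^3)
This is an ∞/∞ indeterminate form.

Apply L'Hôpital's rule: differentiate numerator and denominator separately.
  f(x) = x^2 + 2·x   ⇒   f'(x) = 2·x + 2
  g(x) = 4·x^3   ⇒   g'(x) = 12·x^2
  lim(x→∞) f'(x)/g'(x) = lim(x→∞) (2·x + 2)/(12·x^2)
  = 0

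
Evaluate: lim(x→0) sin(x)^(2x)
This is an exponential indeterminate form.

For exponential indeterminate forms, take the natural log:
  Let L = lim(x→0) sin(x)^(2x)
  Then ln(L) = lim(x→0) [exponent × ln(base)]
  Evaluate using L'Hôpital or standard limits, then exponentiate.
  L = 1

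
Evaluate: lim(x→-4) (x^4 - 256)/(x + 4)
This is a standard limit.

Factor or rationalize the expression:
  lim(x→-4) (x^4 - 256)/(x + 4) = -256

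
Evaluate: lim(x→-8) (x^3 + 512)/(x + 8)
This is a standard limit.

Factor or rationalize the expression:
  lim(x→-8) (x^3 + 512)/(x + 8) = 192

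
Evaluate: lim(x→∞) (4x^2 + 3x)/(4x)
This is an ∞/∞ indeterminate form.

Apply L'Hôpital's rule: differentiate numerator and denominator separately.
  f(x) = 4·x^2 + 3·x   ⇒   f'(x) = 8·x + 3
  g(x) = 4·x   ⇒   g'(x) = 4
  lim(x→∞) f'(x)/g'(x) = lim(x→∞) (8·x + 3)/(4)
  = ∞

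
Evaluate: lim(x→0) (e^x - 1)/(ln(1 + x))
This is a 0/0 indeterminate form.

Apply L'Hôpital's rule: differentiate numerator and denominator separately.
  f(x) = e^(x) - 1   ⇒   f'(x) = e^(x)
  g(x) = ln(x + 1)   ⇒   g'(x) = 1/(x + 1)
  lim(x→0) f'(x)/g'(x) = lim(x→0) (e^(x))/(1/(x + 1))
  = 1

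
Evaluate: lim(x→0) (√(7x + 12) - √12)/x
This is a standard limit.

Factor or rationalize the expression:
  lim(x→0) (√(7x + 12) - √12)/x = 7·sqrt(3)/12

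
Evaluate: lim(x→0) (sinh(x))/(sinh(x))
This is a 0/0 indeterminate form.

Apply L'Hôpital's rule: differentiate numerator and denominator separately.
  f(x) = sinh(x)   ⇒   f'(x) = cosh(x)
  g(x) = sinh(x)   ⇒   g'(x) = cosh(x)
  lim(x→0) f'(x)/g'(x) = lim(x→0) (cosh(x))/(cosh(x))
  = 1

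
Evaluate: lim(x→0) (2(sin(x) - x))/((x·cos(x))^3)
This is a 0/0 indeterminate form.

Apply L'Hôpital's rule: differentiate numerator and denominator separately.
  f(x) = -2·x + 2·sin(x)   ⇒   f'(x) = 2·cos(x) - 2
  g(x) = x^3·cos(x)^3   ⇒   g'(x) = -3·x^3·sin(x)·cos(x)^2 + 3·x^2·cos(x)^3
  lim(x→0) f'(x)/g'(x) = lim(x→0) (2·cos(x) - 2)/(-3·x^3·sin(x)·cos(x)^2 + 3·x^2·cos(x)^3)
  = -1/3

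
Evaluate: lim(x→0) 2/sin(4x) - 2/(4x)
This is an ∞-∞ indeterminate form.

Combine fractions or rationalize to convert ∞-∞ to 0/0 form:
  lim(x→0) 2/sin(4x) - 2/(4x) = 0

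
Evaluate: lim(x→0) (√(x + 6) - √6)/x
This is a standard limit.

Factor or rationalize the expression:
  lim(x→0) (√(x + 6) - √6)/x = sqrt(6)/12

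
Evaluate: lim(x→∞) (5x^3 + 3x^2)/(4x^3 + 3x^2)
This is an ∞/∞ indeterminate form.

Apply L'Hôpital's rule: differentiate numerator and denominator separately.
  f(x) = 5·x^3 + 3·x^2   ⇒   f'(x) = 15·x^2 + 6·x
  g(x) = 4·x^3 + 3·x^2   ⇒   g'(x) = 12·x^2 + 6·x
  lim(x→∞) f'(x)/g'(x) = lim(x→∞) (15·x^2 + 6·x)/(12·x^2 + 6·x)
  = 5/4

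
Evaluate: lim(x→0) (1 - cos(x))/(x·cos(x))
This is a 0/0 indeterminate form.

Apply L'Hôpital's rule: differentiate numerator and denominator separately.
  f(x) = 1 - cos(x)   ⇒   f'(x) = sin(x)
  g(x) = x·cos(x)   ⇒   g'(x) = -x·sin(x) + cos(x)
  lim(x→0) f'(x)/g'(x) = lim(x→0) (sin(x))/(-x·sin(x) + cos(x))
  = 0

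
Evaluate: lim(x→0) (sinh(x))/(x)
This is a 0/0 indeterminate form.

Apply L'Hôpital's rule: differentiate numerator and denominator separately.
  f(x) = sinh(x)   ⇒   f'(x) = cosh(x)
  g(x) = x   ⇒   g'(x) = 1
  lim(x→0) f'(x)/g'(x) = lim(x→0) (cosh(x))/(1)
  = 1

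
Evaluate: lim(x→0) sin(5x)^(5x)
This is an exponential indeterminate form.

For exponential indeterminate forms, take the natural log:
  Let L = lim(x→0) sin(5x)^(5x)
  Then ln(L) = lim(x→0) [exponent × ln(base)]
  Evaluate using L'Hôpital or standard limits, then exponentiate.
  L = 1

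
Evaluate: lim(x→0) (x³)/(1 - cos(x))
This is a 0/0 indeterminate form.

Apply L'Hôpital's rule: differentiate numerator and denominator separately.
  f(x) = x^3   ⇒   f'(x) = 3·x^2
  g(x) = 1 - cos(x)   ⇒   g'(x) = sin(x)
  lim(x→0) f'(x)/g'(x) = lim(x→0) (3·x^2)/(sin(x))
  = 0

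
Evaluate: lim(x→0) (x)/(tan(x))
This is a 0/0 indeterminate form.

Apply L'Hôpital's rule: differentiate numerator and denominator separately.
  f(x) = x   ⇒   f'(x) = 1
  g(x) = tan(x)   ⇒   g'(x) = tan(x)^2 + 1
  lim(x→0) f'(x)/g'(x) = lim(x→0) (1)/(tan(x)^2 + 1)
  = 1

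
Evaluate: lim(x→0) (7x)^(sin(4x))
This is an exponential indeterminate form.

For exponential indeterminate forms, take the natural log:
  Let L = lim(x→0) (7x)^(sin(4x))
  Then ln(L) = lim(x→0) [exponent × ln(base)]
  Evaluate using L'Hôpital or standard limits, then exponentiate.
  L = 1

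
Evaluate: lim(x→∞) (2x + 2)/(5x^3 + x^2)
This is an ∞/∞ indeterminate form.

Apply L'Hôpital's rule: differentiate numerator and denominator separately.
  f(x) = 2·x + 2   ⇒   f'(x) = 2
  g(x) = 5·x^3 + x^2   ⇒   g'(x) = 15·x^2 + 2·x
  lim(x→∞) f'(x)/g'(x) = lim(x→∞) (2)/(15·x^2 + 2·x)
  = 0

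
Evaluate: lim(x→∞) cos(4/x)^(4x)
This is an exponential indeterminate form.

For exponential indeterminate forms, take the natural log:
  Let L = lim(x→∞) cos(4/x)^(4x)
  Then ln(L) = lim(x→∞) [exponent × ln(base)]
  Evaluate using L'Hôpital or standard limits, then exponentiate.
  L = 1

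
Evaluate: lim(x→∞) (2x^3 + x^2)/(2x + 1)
This is an ∞/∞ indeterminate form.

Apply L'Hôpital's rule: differentiate numerator and denominator separately.
  f(x) = 2·x^3 + x^2   ⇒   f'(x) = 6·x^2 + 2·x
  g(x) = 2·x + 1   ⇒   g'(x) = 2
  lim(x→∞) f'(x)/g'(x) = lim(x→∞) (6·x^2 + 2·x)/(2)
  = ∞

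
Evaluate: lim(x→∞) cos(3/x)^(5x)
This is an exponential indeterminate form.

For exponential indeterminate forms, take the natural log:
  Let L = lim(x→∞) cos(3/x)^(5x)
  Then ln(L) = lim(x→∞) [exponent × ln(base)]
  Evaluate using L'Hôpital or standard limits, then exponentiate.
  L = 1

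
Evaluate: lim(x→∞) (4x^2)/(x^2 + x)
This is an ∞/∞ indeterminate form.

Apply L'Hôpital's rule: differentiate numerator and denominator separately.
  f(x) = 4·x^2   ⇒   f'(x) = 8·x
  g(x) = x^2 + x   ⇒   g'(x) = 2·x + 1
  lim(x→∞) f'(x)/g'(x) = lim(x→∞) (8·x)/(2·x + 1)
  = 4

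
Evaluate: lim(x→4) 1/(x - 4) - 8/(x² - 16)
This is an ∞-∞ indeterminate form.

Combine fractions or rationalize to convert ∞-∞ to 0/0 form:
  lim(x→4) 1/(x - 4) - 8/(x² - 16) = 1/8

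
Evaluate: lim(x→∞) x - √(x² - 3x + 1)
This is an ∞-∞ indeterminate form.

Combine fractions or rationalize to convert ∞-∞ to 0/0 form:
  lim(x→∞) x - √(x² - 3x + 1) = 3/2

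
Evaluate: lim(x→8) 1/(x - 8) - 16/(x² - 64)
This is an ∞-∞ indeterminate form.

Combine fractions or rationalize to convert ∞-∞ to 0/0 form:
  lim(x→8) 1/(x - 8) - 16/(x² - 64) = 1/16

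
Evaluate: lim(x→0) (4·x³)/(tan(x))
This is a 0/0 indeterminate form.

Apply L'Hôpital's rule: differentiate numerator and denominator separately.
  f(x) = 4·x^3   ⇒   f'(x) = 12·x^2
  g(x) = tan(x)   ⇒   g'(x) = tan(x)^2 + 1
  lim(x→0) f'(x)/g'(x) = lim(x→0) (12·x^2)/(tan(x)^2 + 1)
  = 0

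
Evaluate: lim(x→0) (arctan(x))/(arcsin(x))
This is a 0/0 indeterminate form.

Apply L'Hôpital's rule: differentiate numerator and denominator separately.
  f(x) = atan(x)   ⇒   f'(x) = 1/(x^2 + 1)
  g(x) = asin(x)   ⇒   g'(x) = 1/sqrt(1 - x^2)
  lim(x→0) f'(x)/g'(x) = lim(x→0) (1/(x^2 + 1))/(1/sqrt(1 - x^2))
  = 1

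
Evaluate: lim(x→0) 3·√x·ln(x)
This is a 0·∞ indeterminate form.

Rewrite 0·∞ as a quotient (0/0 or ∞/∞ form), then apply L'Hôpital's rule:
  lim(x→0) 3·√x·ln(x) = 0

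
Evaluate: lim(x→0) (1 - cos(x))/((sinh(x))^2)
This is a 0/0 indeterminate form.

Apply L'Hôpital's rule: differentiate numerator and denominator separately.
  f(x) = 1 - cos(x)   ⇒   f'(x) = sin(x)
  g(x) = sinh(x)^2   ⇒   g'(x) = 2·sinh(x)·cosh(x)
  lim(x→0) f'(x)/g'(x) = lim(x→0) (sin(x))/(2·sinh(x)·cosh(x))
  = 1/2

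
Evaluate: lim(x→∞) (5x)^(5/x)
This is an exponential indeterminate form.

For exponential indeterminate forms, take the natural log:
  Let L = lim(x→∞) (5x)^(5/x)
  Then ln(L) = lim(x→∞) [exponent × ln(base)]
  Evaluate using L'Hôpital or standard limits, then exponentiate.
  L = 1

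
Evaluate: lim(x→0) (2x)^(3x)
This is an exponential indeterminate form.

For exponential indeterminate forms, take the natural log:
  Let L = lim(x→0) (2x)^(3x)
  Then ln(L) = lim(x→0) [exponent × ln(base)]
  Evaluate using L'Hôpital or standard limits, then exponentiate.
  L = 1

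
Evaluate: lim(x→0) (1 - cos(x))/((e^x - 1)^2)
This is a 0/0 indeterminate form.

Apply L'Hôpital's rule: differentiate numerator and denominator separately.
  f(x) = 1 - cos(x)   ⇒   f'(x) = sin(x)
  g(x) = (e^(x) - 1)^2   ⇒   g'(x) = 2·(e^(x) - 1)·e^(x)
  lim(x→0) f'(x)/g'(x) = lim(x→0) (sin(x))/(2·(e^(x) - 1)·e^(x))
  = 1/2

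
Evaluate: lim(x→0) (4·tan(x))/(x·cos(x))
This is a 0/0 indeterminate form.

Apply L'Hôpital's rule: differentiate numerator and denominator separately.
  f(x) = 4·tan(x)   ⇒   f'(x) = 4·tan(x)^2 + 4
  g(x) = x·cos(x)   ⇒   g'(x) = -x·sin(x) + cos(x)
  lim(x→0) f'(x)/g'(x) = lim(x→0) (4·tan(x)^2 + 4)/(-x·sin(x) + cos(x))
  = 4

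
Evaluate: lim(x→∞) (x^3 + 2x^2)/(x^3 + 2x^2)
This is an ∞/∞ indeterminate form.

Apply L'Hôpital's rule: differentiate numerator and denominator separately.
  f(x) = x^3 + 2·x^2   ⇒   f'(x) = 3·x^2 + 4·x
  g(x) = x^3 + 2·x^2   ⇒   g'(x) = 3·x^2 + 4·x
  lim(x→∞) f'(x)/g'(x) = lim(x→∞) (3·x^2 + 4·x)/(3·x^2 + 4·x)
  = 1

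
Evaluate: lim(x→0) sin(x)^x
This is an exponential indeterminate form.

For exponential indeterminate forms, take the natural log:
  Let L = lim(x→0) sin(x)^x
  Then ln(L) = lim(x→0) [exponent × ln(base)]
  Evaluate using L'Hôpital or standard limits, then exponentiate.
  L = 1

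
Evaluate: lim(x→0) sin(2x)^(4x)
This is an exponential indeterminate form.

For exponential indeterminate forms, take the natural log:
  Let L = lim(x→0) sin(2x)^(4x)
  Then ln(L) = lim(x→0) [exponent × ln(base)]
  Evaluate using L'Hôpital or standard limits, then exponentiate.
  L = 1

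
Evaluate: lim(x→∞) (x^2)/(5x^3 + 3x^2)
This is an ∞/∞ indeterminate form.

Apply L'Hôpital's rule: differentiate numerator and denominator separately.
  f(x) = x^2   ⇒   f'(x) = 2·x
  g(x) = 5·x^3 + 3·x^2   ⇒   g'(x) = 15·x^2 + 6·x
  lim(x→∞) f'(x)/g'(x) = lim(x→∞) (2·x)/(15·x^2 + 6·x)
  = 0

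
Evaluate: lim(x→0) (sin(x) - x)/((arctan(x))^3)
This is a 0/0 indeterminate form.

Apply L'Hôpital's rule: differentiate numerator and denominator separately.
  f(x) = -x + sin(x)   ⇒   f'(x) = cos(x) - 1
  g(x) = atan(x)^3   ⇒   g'(x) = 3·atan(x)^2/(x^2 + 1)
  lim(x→0) f'(x)/g'(x) = lim(x→0) (cos(x) - 1)/(3·atan(x)^2/(x^2 + 1))
  = -1/6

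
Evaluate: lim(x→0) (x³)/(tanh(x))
This is a 0/0 indeterminate form.

Apply L'Hôpital's rule: differentiate numerator and denominator separately.
  f(x) = x^3   ⇒   f'(x) = 3·x^2
  g(x) = tanh(x)   ⇒   g'(x) = 1 - tanh(x)^2
  lim(x→0) f'(x)/g'(x) = lim(x→0) (3·x^2)/(1 - tanh(x)^2)
  = 0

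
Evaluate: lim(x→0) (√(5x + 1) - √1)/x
This is a standard limit.

Factor or rationalize the expression:
  lim(x→0) (√(5x + 1) - √1)/x = 5/2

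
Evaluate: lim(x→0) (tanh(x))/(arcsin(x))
This is a 0/0 indeterminate form.

Apply L'Hôpital's rule: differentiate numerator and denominator separately.
  f(x) = tanh(x)   ⇒   f'(x) = 1 - tanh(x)^2
  g(x) = asin(x)   ⇒   g'(x) = 1/sqrt(1 - x^2)
  lim(x→0) f'(x)/g'(x) = lim(x→0) (1 - tanh(x)^2)/(1/sqrt(1 - x^2))
  = 1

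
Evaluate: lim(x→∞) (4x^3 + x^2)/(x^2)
This is an ∞/∞ indeterminate form.

Apply L'Hôpital's rule: differentiate numerator and denominator separately.
  f(x) = 4·x^3 + x^2   ⇒   f'(x) = 12·x^2 + 2·x
  g(x) = x^2   ⇒   g'(x) = 2·x
  lim(x→∞) f'(x)/g'(x) = lim(x→∞) (12·x^2 + 2·x)/(2·x)
  = ∞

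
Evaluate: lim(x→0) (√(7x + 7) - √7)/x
This is a standard limit.

Factor or rationalize the expression:
  lim(x→0) (√(7x + 7) - √7)/x = sqrt(7)/2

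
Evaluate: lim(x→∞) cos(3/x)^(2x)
This is an exponential indeterminate form.

For exponential indeterminate forms, take the natural log:
  Let L = lim(x→∞) cos(3/x)^(2x)
  Then ln(L) = lim(x→∞) [exponent × ln(base)]
  Evaluate using L'Hôpital or standard limits, then exponentiate.
  L = 1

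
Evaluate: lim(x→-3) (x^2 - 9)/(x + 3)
This is a standard limit.

Factor or rationalize the expression:
  lim(x→-3) (x^2 - 9)/(x + 3) = -6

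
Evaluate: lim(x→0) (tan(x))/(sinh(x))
This is a 0/0 indeterminate form.

Apply L'Hôpital's rule: differentiate numerator and denominator separately.
  f(x) = tan(x)   ⇒   f'(x) = tan(x)^2 + 1
  g(x) = sinh(x)   ⇒   g'(x) = cosh(x)
  lim(x→0) f'(x)/g'(x) = lim(x→0) (tan(x)^2 + 1)/(cosh(x))
  = 1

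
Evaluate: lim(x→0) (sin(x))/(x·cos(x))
This is a 0/0 indeterminate form.

Apply L'Hôpital's rule: differentiate numerator and denominator separately.
  f(x) = sin(x)   ⇒   f'(x) = cos(x)
  g(x) = x·cos(x)   ⇒   g'(x) = -x·sin(x) + cos(x)
  lim(x→0) f'(x)/g'(x) = lim(x→0) (cos(x))/(-x·sin(x) + cos(x))
  = 1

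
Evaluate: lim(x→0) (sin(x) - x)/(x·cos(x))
This is a 0/0 indeterminate form.

Apply L'Hôpital's rule: differentiate numerator and denominator separately.
  f(x) = -x + sin(x)   ⇒   f'(x) = cos(x) - 1
  g(x) = x·cos(x)   ⇒   g'(x) = -x·sin(x) + cos(x)
  lim(x→0) f'(x)/g'(x) = lim(x→0) (cos(x) - 1)/(-x·sin(x) + cos(x))
  = 0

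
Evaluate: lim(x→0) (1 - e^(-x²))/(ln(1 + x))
This is a 0/0 indeterminate form.

Apply L'Hôpital's rule: differentiate numerator and denominator separately.
  f(x) = 1 - e^(-x^2)   ⇒   f'(x) = 2·x·e^(-x^2)
  g(x) = ln(x + 1)   ⇒   g'(x) = 1/(x + 1)
  lim(x→0) f'(x)/g'(x) = lim(x→0) (2·x·e^(-x^2))/(1/(x + 1))
  = 0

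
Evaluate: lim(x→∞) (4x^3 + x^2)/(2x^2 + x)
This is an ∞/∞ indeterminate form.

Apply L'Hôpital's rule: differentiate numerator and denominator separately.
  f(x) = 4·x^3 + x^2   ⇒   f'(x) = 12·x^2 + 2·x
  g(x) = 2·x^2 + x   ⇒   g'(x) = 4·x + 1
  lim(x→∞) f'(x)/g'(x) = lim(x→∞) (12·x^2 + 2·x)/(4·x + 1)
  = ∞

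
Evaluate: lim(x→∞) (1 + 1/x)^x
This is an exponential indeterminate form.

For exponential indeterminate forms, take the natural log:
  Let L = lim(x→∞) (1 + 1/x)^x
  Then ln(L) = lim(x→∞) [exponent × ln(base)]
  Evaluate using L'Hôpital or standard limits, then exponentiate.
  L = e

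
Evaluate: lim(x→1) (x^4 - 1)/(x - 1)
This is a standard limit.

Factor or rationalize the expression:
  lim(x→1) (x^4 - 1)/(x - 1) = 4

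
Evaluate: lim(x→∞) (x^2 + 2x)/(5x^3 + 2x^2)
This is an ∞/∞ indeterminate form.

Apply L'Hôpital's rule: differentiate numerator and denominator separately.
  f(x) = x^2 + 2·x   ⇒   f'(x) = 2·x + 2
  g(x) = 5·x^3 + 2·x^2   ⇒   g'(x) = 15·x^2 + 4·x
  lim(x→∞) f'(x)/g'(x) = lim(x→∞) (2·x + 2)/(15·x^2 + 4·x)
  = 0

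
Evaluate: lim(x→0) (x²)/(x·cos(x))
This is a 0/0 indeterminate form.

Apply L'Hôpital's rule: differentiate numerator and denominator separately.
  f(x) = x^2   ⇒   f'(x) = 2·x
  g(x) = x·cos(x)   ⇒   g'(x) = -x·sin(x) + cos(x)
  lim(x→0) f'(x)/g'(x) = lim(x→0) (2·x)/(-x·sin(x) + cos(x))
  = 0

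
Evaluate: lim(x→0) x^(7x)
This is an exponential indeterminate form.

For exponential indeterminate forms, take the natural log:
  Let L = lim(x→0) x^(7x)
  Then ln(L) = lim(x→0) [exponent × ln(base)]
  Evaluate using L'Hôpital or standard limits, then exponentiate.
  L = 1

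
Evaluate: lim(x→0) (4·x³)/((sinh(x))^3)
This is a 0/0 indeterminate form.

Apply L'Hôpital's rule: differentiate numerator and denominator separately.
  f(x) = 4·x^3   ⇒   f'(x) = 12·x^2
  g(x) = sinh(x)^3   ⇒   g'(x) = 3·sinh(x)^2·cosh(x)
  lim(x→0) f'(x)/g'(x) = lim(x→0) (12·x^2)/(3·sinh(x)^2·cosh(x))
  = 4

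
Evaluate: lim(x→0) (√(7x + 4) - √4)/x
This is a standard limit.

Factor or rationalize the expression:
  lim(x→0) (√(7x + 4) - √4)/x = 7/4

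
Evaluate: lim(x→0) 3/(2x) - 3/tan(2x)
This is an ∞-∞ indeterminate form.

Combine fractions or rationalize to convert ∞-∞ to 0/0 form:
  lim(x→0) 3/(2x) - 3/tan(2x) = 0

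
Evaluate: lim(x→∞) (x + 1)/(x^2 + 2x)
This is an ∞/∞ indeterminate form.

Apply L'Hôpital's rule: differentiate numerator and denominator separately.
  f(x) = x + 1   ⇒   f'(x) = 1
  g(x) = x^2 + 2·x   ⇒   g'(x) = 2·x + 2
  lim(x→∞) f'(x)/g'(x) = lim(x→∞) (1)/(2·x + 2)
  = 0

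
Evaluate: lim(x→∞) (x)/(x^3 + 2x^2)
This is an ∞/∞ indeterminate form.

Apply L'Hôpital's rule: differentiate numerator and denominator separately.
  f(x) = x   ⇒   f'(x) = 1
  g(x) = x^3 + 2·x^2   ⇒   g'(x) = 3·x^2 + 4·x
  lim(x→∞) f'(x)/g'(x) = lim(x→∞) (1)/(3·x^2 + 4·x)
  = 0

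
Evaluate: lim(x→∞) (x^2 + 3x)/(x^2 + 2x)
This is an ∞/∞ indeterminate form.

Apply L'Hôpital's rule: differentiate numerator and denominator separately.
  f(x) = x^2 + 3·x   ⇒   f'(x) = 2·x + 3
  g(x) = x^2 + 2·x   ⇒   g'(x) = 2·x + 2
  lim(x→∞) f'(x)/g'(x) = lim(x→∞) (2·x + 3)/(2·x + 2)
  = 1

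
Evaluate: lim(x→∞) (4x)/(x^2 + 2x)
This is an ∞/∞ indeterminate form.

Apply L'Hôpital's rule: differentiate numerator and denominator separately.
  f(x) = 4·x   ⇒   f'(x) = 4
  g(x) = x^2 + 2·x   ⇒   g'(x) = 2·x + 2
  lim(x→∞) f'(x)/g'(x) = lim(x→∞) (4)/(2·x + 2)
  = 0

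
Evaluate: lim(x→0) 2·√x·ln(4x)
This is a 0·∞ indeterminate form.

Rewrite 0·∞ as a quotient (0/0 or ∞/∞ form), then apply L'Hôpital's rule:
  lim(x→0) 2·√x·ln(4x) = 0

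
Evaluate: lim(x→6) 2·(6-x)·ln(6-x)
This is a 0·∞ indeterminate form.

Rewrite 0·∞ as a quotient (0/0 or ∞/∞ form), then apply L'Hôpital's rule:
  lim(x→6) 2·(6-x)·ln(6-x) = 0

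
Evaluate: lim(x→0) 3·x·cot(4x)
This is a 0·∞ indeterminate form.

Rewrite 0·∞ as a quotient (0/0 or ∞/∞ form), then apply L'Hôpital's rule:
  lim(x→0) 3·x·cot(4x) = 3/4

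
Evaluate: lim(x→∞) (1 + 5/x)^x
This is an exponential indeterminate form.

For exponential indeterminate forms, take the natural log:
  Let L = lim(x→∞) (1 + 5/x)^x
  Then ln(L) = lim(x→∞) [exponent × ln(base)]
  Evaluate using L'Hôpital or standard limits, then exponentiate.
  L = e^(5)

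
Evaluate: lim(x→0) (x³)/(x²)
This is a 0/0 indeterminate form.

Apply L'Hôpital's rule: differentiate numerator and denominator separately.
  f(x) = x^3   ⇒   f'(x) = 3·x^2
  g(x) = x^2   ⇒   g'(x) = 2·x
  lim(x→0) f'(x)/g'(x) = lim(x→0) (3·x^2)/(2·x)
  = 0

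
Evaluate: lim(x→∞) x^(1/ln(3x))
This is an exponential indeterminate form.

For exponential indeterminate forms, take the natural log:
  Let L = lim(x→∞) x^(1/ln(3x))
  Then ln(L) = lim(x→∞) [exponent × ln(base)]
  Evaluate using L'Hôpital or standard limits, then exponentiate.
  L = e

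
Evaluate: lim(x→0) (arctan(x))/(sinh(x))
This is a 0/0 indeterminate form.

Apply L'Hôpital's rule: differentiate numerator and denominator separately.
  f(x) = atan(x)   ⇒   f'(x) = 1/(x^2 + 1)
  g(x) = sinh(x)   ⇒   g'(x) = cosh(x)
  lim(x→0) f'(x)/g'(x) = lim(x→0) (1/(x^2 + 1))/(cosh(x))
  = 1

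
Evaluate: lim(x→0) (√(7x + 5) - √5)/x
This is a standard limit.

Factor or rationalize the expression:
  lim(x→0) (√(7x + 5) - √5)/x = 7·sqrt(5)/10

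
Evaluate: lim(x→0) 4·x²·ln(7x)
This is a 0·∞ indeterminate form.

Rewrite 0·∞ as a quotient (0/0 or ∞/∞ form), then apply L'Hôpital's rule:
  lim(x→0) 4·x²·ln(7x) = 0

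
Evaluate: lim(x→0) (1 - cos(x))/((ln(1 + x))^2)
This is a 0/0 indeterminate form.

Apply L'Hôpital's rule: differentiate numerator and denominator separately.
  f(x) = 1 - cos(x)   ⇒   f'(x) = sin(x)
  g(x) = ln(x + 1)^2   ⇒   g'(x) = 2·ln(x + 1)/(x + 1)
  lim(x→0) f'(x)/g'(x) = lim(x→0) (sin(x))/(2·ln(x + 1)/(x + 1))
  = 1/2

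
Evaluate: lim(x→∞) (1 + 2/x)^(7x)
This is an exponential indeterminate form.

For exponential indeterminate forms, take the natural log:
  Let L = lim(x→∞) (1 + 2/x)^(7x)
  Then ln(L) = lim(x→∞) [exponent × ln(base)]
  Evaluate using L'Hôpital or standard limits, then exponentiate.
  L = e^(14)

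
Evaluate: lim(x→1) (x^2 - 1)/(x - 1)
This is a standard limit.

Factor or rationalize the expression:
  lim(x→1) (x^2 - 1)/(x - 1) = 2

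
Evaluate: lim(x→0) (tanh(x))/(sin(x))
This is a 0/0 indeterminate form.

Apply L'Hôpital's rule: differentiate numerator and denominator separately.
  f(x) = tanh(x)   ⇒   f'(x) = 1 - tanh(x)^2
  g(x) = sin(x)   ⇒   g'(x) = cos(x)
  lim(x→0) f'(x)/g'(x) = lim(x→0) (1 - tanh(x)^2)/(cos(x))
  = 1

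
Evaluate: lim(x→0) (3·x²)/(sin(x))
This is a 0/0 indeterminate form.

Apply L'Hôpital's rule: differentiate numerator and denominator separately.
  f(x) = 3·x^2   ⇒   f'(x) = 6·x
  g(x) = sin(x)   ⇒   g'(x) = cos(x)
  lim(x→0) f'(x)/g'(x) = lim(x→0) (6·x)/(cos(x))
  = 0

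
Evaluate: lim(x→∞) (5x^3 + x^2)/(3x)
This is an ∞/∞ indeterminate form.

Apply L'Hôpital's rule: differentiate numerator and denominator separately.
  f(x) = 5·x^3 + x^2   ⇒   f'(x) = 15·x^2 + 2·x
  g(x) = 3·x   ⇒   g'(x) = 3
  lim(x→∞) f'(x)/g'(x) = lim(x→∞) (15·x^2 + 2·x)/(3)
  = ∞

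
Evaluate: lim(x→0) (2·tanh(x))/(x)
This is a 0/0 indeterminate form.

Apply L'Hôpital's rule: differentiate numerator and denominator separately.
  f(x) = 2·tanh(x)   ⇒   f'(x) = 2 - 2·tanh(x)^2
  g(x) = x   ⇒   g'(x) = 1
  lim(x→0) f'(x)/g'(x) = lim(x→0) (2 - 2·tanh(x)^2)/(1)
  = 2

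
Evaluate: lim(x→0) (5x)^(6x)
This is an exponential indeterminate form.

For exponential indeterminate forms, take the natural log:
  Let L = lim(x→0) (5x)^(6x)
  Then ln(L) = lim(x→0) [exponent × ln(base)]
  Evaluate using L'Hôpital or standard limits, then exponentiate.
  L = 1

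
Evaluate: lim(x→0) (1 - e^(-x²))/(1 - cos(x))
This is a 0/0 indeterminate form.

Apply L'Hôpital's rule: differentiate numerator and denominator separately.
  f(x) = 1 - e^(-x^2)   ⇒   f'(x) = 2·x·e^(-x^2)
  g(x) = 1 - cos(x)   ⇒   g'(x) = sin(x)
  lim(x→0) f'(x)/g'(x) = lim(x→0) (2·x·e^(-x^2))/(sin(x))
  = 2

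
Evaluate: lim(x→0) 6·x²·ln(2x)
This is a 0·∞ indeterminate form.

Rewrite 0·∞ as a quotient (0/0 or ∞/∞ form), then apply L'Hôpital's rule:
  lim(x→0) 6·x²·ln(2x) = 0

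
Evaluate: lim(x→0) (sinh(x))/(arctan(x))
This is a 0/0 indeterminate form.

Apply L'Hôpital's rule: differentiate numerator and denominator separately.
  f(x) = sinh(x)   ⇒   f'(x) = cosh(x)
  g(x) = atan(x)   ⇒   g'(x) = 1/(x^2 + 1)
  lim(x→0) f'(x)/g'(x) = lim(x→0) (cosh(x))/(1/(x^2 + 1))
  = 1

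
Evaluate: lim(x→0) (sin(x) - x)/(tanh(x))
This is a 0/0 indeterminate form.

Apply L'Hôpital's rule: differentiate numerator and denominator separately.
  f(x) = -x + sin(x)   ⇒   f'(x) = cos(x) - 1
  g(x) = tanh(x)   ⇒   g'(x) = 1 - tanh(x)^2
  lim(x→0) f'(x)/g'(x) = lim(x→0) (cos(x) - 1)/(1 - tanh(x)^2)
  = 0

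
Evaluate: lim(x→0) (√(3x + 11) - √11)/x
This is a standard limit.

Factor or rationalize the expression:
  lim(x→0) (√(3x + 11) - √11)/x = 3·sqrt(11)/22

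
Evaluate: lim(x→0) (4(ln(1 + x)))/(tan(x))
This is a 0/0 indeterminate form.

Apply L'Hôpital's rule: differentiate numerator and denominator separately.
  f(x) = 4·ln(x + 1)   ⇒   f'(x) = 4/(x + 1)
  g(x) = tan(x)   ⇒   g'(x) = tan(x)^2 + 1
  lim(x→0) f'(x)/g'(x) = lim(x→0) (4/(x + 1))/(tan(x)^2 + 1)
  = 4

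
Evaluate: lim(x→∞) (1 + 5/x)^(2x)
This is an exponential indeterminate form.

For exponential indeterminate forms, take the natural log:
  Let L = lim(x→∞) (1 + 5/x)^(2x)
  Then ln(L) = lim(x→∞) [exponent × ln(base)]
  Evaluate using L'Hôpital or standard limits, then exponentiate.
  L = e^(10)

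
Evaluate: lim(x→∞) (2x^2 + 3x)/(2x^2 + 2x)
This is an ∞/∞ indeterminate form.

Apply L'Hôpital's rule: differentiate numerator and denominator separately.
  f(x) = 2·x^2 + 3·x   ⇒   f'(x) = 4·x + 3
  g(x) = 2·x^2 + 2·x   ⇒   g'(x) = 4·x + 2
  lim(x→∞) f'(x)/g'(x) = lim(x→∞) (4·x + 3)/(4·x + 2)
  = 1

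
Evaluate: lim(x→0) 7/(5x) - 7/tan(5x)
This is an ∞-∞ indeterminate form.

Combine fractions or rationalize to convert ∞-∞ to 0/0 form:
  lim(x→0) 7/(5x) - 7/tan(5x) = 0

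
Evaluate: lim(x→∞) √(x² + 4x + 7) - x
This is an ∞-∞ indeterminate form.

Combine fractions or rationalize to convert ∞-∞ to 0/0 form:
  lim(x→∞) √(x² + 4x + 7) - x = 2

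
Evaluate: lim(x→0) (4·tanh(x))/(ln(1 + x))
This is a 0/0 indeterminate form.

Apply L'Hôpital's rule: differentiate numerator and denominator separately.
  f(x) = 4·tanh(x)   ⇒   f'(x) = 4 - 4·tanh(x)^2
  g(x) = ln(x + 1)   ⇒   g'(x) = 1/(x + 1)
  lim(x→0) f'(x)/g'(x) = lim(x→0) (4 - 4·tanh(x)^2)/(1/(x + 1))
  = 4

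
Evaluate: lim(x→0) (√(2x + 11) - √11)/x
This is a standard limit.

Factor or rationalize the expression:
  lim(x→0) (√(2x + 11) - √11)/x = sqrt(11)/11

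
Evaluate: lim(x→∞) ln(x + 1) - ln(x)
This is an ∞-∞ indeterminate form.

Combine fractions or rationalize to convert ∞-∞ to 0/0 form:
  lim(x→∞) ln(x + 1) - ln(x) = 0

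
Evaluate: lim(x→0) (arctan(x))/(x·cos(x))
This is a 0/0 indeterminate form.

Apply L'Hôpital's rule: differentiate numerator and denominator separately.
  f(x) = atan(x)   ⇒   f'(x) = 1/(x^2 + 1)
  g(x) = x·cos(x)   ⇒   g'(x) = -x·sin(x) + cos(x)
  lim(x→0) f'(x)/g'(x) = lim(x→0) (1/(x^2 + 1))/(-x·sin(x) + cos(x))
  = 1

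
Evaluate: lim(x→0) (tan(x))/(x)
This is a 0/0 indeterminate form.

Apply L'Hôpital's rule: differentiate numerator and denominator separately.
  f(x) = tan(x)   ⇒   f'(x) = tan(x)^2 + 1
  g(x) = x   ⇒   g'(x) = 1
  lim(x→0) f'(x)/g'(x) = lim(x→0) (tan(x)^2 + 1)/(1)
  = 1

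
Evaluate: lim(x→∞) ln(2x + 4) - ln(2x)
This is an ∞-∞ indeterminate form.

Combine fractions or rationalize to convert ∞-∞ to 0/0 form:
  lim(x→∞) ln(2x + 4) - ln(2x) = 0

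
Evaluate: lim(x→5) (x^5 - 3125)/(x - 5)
This is a standard limit.

Factor or rationalize the expression:
  lim(x→5) (x^5 - 3125)/(x - 5) = 3125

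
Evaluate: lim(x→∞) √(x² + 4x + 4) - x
This is an ∞-∞ indeterminate form.

Combine fractions or rationalize to convert ∞-∞ to 0/0 form:
  lim(x→∞) √(x² + 4x + 4) - x = 2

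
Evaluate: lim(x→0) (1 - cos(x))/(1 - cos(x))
This is a 0/0 indeterminate form.

Apply L'Hôpital's rule: differentiate numerator and denominator separately.
  f(x) = 1 - cos(x)   ⇒   f'(x) = sin(x)
  g(x) = 1 - cos(x)   ⇒   g'(x) = sin(x)
  lim(x→0) f'(x)/g'(x) = lim(x→0) (sin(x))/(sin(x))
  = 1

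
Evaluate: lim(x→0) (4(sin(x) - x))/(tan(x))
This is a 0/0 indeterminate form.

Apply L'Hôpital's rule: differentiate numerator and denominator separately.
  f(x) = -4·x + 4·sin(x)   ⇒   f'(x) = 4·cos(x) - 4
  g(x) = tan(x)   ⇒   g'(x) = tan(x)^2 + 1
  lim(x→0) f'(x)/g'(x) = lim(x→0) (4·cos(x) - 4)/(tan(x)^2 + 1)
  = 0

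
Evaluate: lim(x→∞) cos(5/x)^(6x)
This is an exponential indeterminate form.

For exponential indeterminate forms, take the natural log:
  Let L = lim(x→∞) cos(5/x)^(6x)
  Then ln(L) = lim(x→∞) [exponent × ln(base)]
  Evaluate using L'Hôpital or standard limits, then exponentiate.
  L = 1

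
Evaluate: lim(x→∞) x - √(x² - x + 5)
This is an ∞-∞ indeterminate form.

Combine fractions or rationalize to convert ∞-∞ to 0/0 form:
  lim(x→∞) x - √(x² - x + 5) = 1/2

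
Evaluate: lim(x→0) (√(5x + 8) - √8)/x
This is a standard limit.

Factor or rationalize the expression:
  lim(x→0) (√(5x + 8) - √8)/x = 5·sqrt(2)/8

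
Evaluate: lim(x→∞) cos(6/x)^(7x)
This is an exponential indeterminate form.

For exponential indeterminate forms, take the natural log:
  Let L = lim(x→∞) cos(6/x)^(7x)
  Then ln(L) = lim(x→∞) [exponent × ln(base)]
  Evaluate using L'Hôpital or standard limits, then exponentiate.
  L = 1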